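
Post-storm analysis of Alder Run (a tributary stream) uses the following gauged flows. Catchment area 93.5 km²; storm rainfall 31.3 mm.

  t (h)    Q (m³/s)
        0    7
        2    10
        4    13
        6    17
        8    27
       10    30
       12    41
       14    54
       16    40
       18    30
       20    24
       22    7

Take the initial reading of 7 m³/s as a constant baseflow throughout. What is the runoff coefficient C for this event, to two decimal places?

ΣQ_DR = 216.0 m³/s; V = ΣQ_DR·Δt = 1.555 × 10^6 m³.
Runoff depth d = V / A = 16.63 mm.
C = d / P = 16.63 / 31.3 = 0.53.

C ≈ 0.53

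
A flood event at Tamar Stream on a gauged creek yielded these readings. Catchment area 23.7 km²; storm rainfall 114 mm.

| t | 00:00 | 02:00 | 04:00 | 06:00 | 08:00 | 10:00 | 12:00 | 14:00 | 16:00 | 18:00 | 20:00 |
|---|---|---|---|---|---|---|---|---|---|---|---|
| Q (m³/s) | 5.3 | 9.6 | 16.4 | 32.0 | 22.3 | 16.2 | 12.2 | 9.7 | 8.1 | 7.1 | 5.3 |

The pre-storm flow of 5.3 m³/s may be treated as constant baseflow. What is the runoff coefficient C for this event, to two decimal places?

C ≈ 0.23

ΣQ_DR = 85.90 m³/s; V = ΣQ_DR·Δt = 6.185 × 10^5 m³.
Runoff depth d = V / A = 26.10 mm.
C = d / P = 26.10 / 114 = 0.23.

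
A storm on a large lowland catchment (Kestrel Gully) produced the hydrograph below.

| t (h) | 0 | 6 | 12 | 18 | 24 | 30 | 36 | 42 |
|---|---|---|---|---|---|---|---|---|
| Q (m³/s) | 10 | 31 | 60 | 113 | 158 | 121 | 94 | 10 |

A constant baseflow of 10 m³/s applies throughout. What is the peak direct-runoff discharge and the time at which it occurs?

Q_p = 148.0 m³/s at t = 24 h

Subtracting baseflow gives direct-runoff ordinates: 0.0, 21.0, 50.0, 103.0, 148.0, 111.0, 84.0, 0.0 m³/s.
The maximum is 148.0 m³/s, occurring at the reading for t = 24 h.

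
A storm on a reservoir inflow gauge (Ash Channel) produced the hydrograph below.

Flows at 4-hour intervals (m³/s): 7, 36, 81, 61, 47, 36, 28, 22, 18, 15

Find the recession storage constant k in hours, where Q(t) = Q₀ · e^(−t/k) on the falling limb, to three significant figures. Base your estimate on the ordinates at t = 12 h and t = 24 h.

On the falling limb, Q drops from 61 to 28 m³/s between t = 12 h and t = 24 h (Δt = 12 h).
k = −Δt / ln(Q₂/Q₁) = −12 / ln(28/61) = 15.4 h.

k ≈ 15.4 h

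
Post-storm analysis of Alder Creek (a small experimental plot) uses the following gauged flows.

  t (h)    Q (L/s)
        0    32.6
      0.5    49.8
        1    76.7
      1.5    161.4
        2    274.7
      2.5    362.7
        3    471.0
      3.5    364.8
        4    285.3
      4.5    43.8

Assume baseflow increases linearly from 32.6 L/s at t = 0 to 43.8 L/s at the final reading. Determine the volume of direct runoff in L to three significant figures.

Direct-runoff ordinates (Q − Q_b): 0.00, 15.96, 41.61, 125.07, 237.12, 323.88, 430.93, 323.49, 242.74, 0.00 L/s.
ΣQ_DR = 1741 L/s.
With Δt = 0.5 h = 1800 s, V = ΣQ_DR · Δt = 1741 × 1800 = 3.13 × 10^6 L.

V ≈ 3.13 × 10^6 L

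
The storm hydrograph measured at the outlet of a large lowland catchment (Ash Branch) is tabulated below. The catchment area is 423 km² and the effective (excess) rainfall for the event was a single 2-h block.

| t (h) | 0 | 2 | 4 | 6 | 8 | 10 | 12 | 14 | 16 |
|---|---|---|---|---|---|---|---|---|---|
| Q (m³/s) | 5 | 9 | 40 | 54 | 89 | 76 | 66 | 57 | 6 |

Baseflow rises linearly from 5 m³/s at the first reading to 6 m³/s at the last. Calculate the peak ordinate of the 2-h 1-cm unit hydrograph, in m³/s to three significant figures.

Direct runoff: 0.00, 3.88, 34.75, 48.62, 83.50, 70.38, 60.25, 51.12, 0.00 m³/s; ΣQ_DR = 352.5 m³/s, peak = 83.50 m³/s.
Runoff depth d = ΣQ_DR·Δt / A = 352.5 × 7200 / (423 km²) = 6.000 mm.
The 1-cm UH is the DRH scaled by (10 mm)/d, so U_p = 83.50 × 10/6.000 = 139 m³/s.

U_p ≈ 139 m³/s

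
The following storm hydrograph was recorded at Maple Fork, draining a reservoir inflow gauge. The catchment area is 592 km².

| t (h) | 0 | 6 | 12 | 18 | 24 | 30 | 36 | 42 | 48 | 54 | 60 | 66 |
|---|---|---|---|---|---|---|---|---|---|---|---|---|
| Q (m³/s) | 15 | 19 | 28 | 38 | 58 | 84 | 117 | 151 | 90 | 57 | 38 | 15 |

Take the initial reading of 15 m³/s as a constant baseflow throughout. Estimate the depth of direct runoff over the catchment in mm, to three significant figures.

Direct runoff: 0.0, 4.0, 13.0, 23.0, 43.0, 69.0, 102.0, 136.0, 75.0, 42.0, 23.0, 0.0 m³/s; ΣQ_DR = 530.0 m³/s.
V = ΣQ_DR · Δt = 530.0 × 21600 s = 1.145 × 10^7 m³.
Over A = 592 km², depth = V / A = 19.3 mm.

d ≈ 19.3 mm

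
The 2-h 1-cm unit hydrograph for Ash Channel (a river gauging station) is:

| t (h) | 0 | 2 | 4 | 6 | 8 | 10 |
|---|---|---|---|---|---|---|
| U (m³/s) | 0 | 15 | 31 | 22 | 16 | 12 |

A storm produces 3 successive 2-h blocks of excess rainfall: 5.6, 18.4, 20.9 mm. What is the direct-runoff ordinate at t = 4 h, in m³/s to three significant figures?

By discrete convolution, Q_j = Σ (P_i / 10 mm) · U_{j−i}.
At t = 4 h (j=2): Q = (5.6/10)·31 + (18.4/10)·15 + (20.9/10)·0 = 45.0 m³/s.

Q ≈ 45.0 m³/s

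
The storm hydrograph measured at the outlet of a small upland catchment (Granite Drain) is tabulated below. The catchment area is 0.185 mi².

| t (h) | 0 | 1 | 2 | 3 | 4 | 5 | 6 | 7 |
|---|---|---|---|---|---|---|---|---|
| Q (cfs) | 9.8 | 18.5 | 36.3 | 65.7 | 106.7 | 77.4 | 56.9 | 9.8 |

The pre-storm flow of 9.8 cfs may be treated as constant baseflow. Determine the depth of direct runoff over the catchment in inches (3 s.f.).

Direct runoff: 0.0, 8.7, 26.5, 55.9, 96.9, 67.6, 47.1, 0.0 cfs; ΣQ_DR = 302.7 cfs.
V = ΣQ_DR · Δt = 302.7 × 3600 s = 1.090 × 10^6 ft³.
Over A = 0.185 mi², depth = V / A = 2.54 in.

d ≈ 2.54 in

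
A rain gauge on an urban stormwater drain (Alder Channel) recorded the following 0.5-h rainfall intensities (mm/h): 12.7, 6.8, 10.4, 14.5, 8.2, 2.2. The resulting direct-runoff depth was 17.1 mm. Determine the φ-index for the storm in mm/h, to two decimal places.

φ ≈ 3.68 mm/h

Only the 5 blocks with intensity above φ contribute runoff: 12.7, 6.8, 10.4, 14.5, 8.2 mm/h.
Σ(I−φ)·Δt = d  ⇒  (12.7+6.8+10.4+14.5+8.2 − 5φ)·0.5 = 17.1
φ = (52.60 − 17.1/0.5) / 5 = 3.68 mm/h.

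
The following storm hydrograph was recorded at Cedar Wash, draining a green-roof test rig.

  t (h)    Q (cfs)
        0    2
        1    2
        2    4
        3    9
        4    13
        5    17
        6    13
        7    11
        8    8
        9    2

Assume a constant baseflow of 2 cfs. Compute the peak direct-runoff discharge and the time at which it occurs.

Subtracting baseflow gives direct-runoff ordinates: 0.0, 0.0, 2.0, 7.0, 11.0, 15.0, 11.0, 9.0, 6.0, 0.0 cfs.
The maximum is 15.0 cfs, occurring at the reading for t = 5 h.

Q_p = 15.0 cfs at t = 5 h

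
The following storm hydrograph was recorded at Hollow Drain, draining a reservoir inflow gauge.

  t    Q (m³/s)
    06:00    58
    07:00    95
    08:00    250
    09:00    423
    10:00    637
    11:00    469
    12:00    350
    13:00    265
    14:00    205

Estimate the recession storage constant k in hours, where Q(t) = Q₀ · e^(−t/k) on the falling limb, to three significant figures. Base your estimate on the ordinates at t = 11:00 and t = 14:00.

On the falling limb, Q drops from 469 to 205 m³/s between t = 11:00 and t = 14:00 (Δt = 3 h).
k = −Δt / ln(Q₂/Q₁) = −3 / ln(205/469) = 3.62 h.

k ≈ 3.62 h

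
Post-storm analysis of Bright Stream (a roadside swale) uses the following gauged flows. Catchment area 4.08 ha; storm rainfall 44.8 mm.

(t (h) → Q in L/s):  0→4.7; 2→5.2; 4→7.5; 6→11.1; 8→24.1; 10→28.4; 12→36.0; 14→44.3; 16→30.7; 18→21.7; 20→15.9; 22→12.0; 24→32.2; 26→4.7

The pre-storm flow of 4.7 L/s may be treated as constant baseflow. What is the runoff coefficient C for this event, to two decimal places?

C ≈ 0.84

ΣQ_DR = 212.7 L/s; V = ΣQ_DR·Δt = 1.531 × 10^6 L.
Runoff depth d = V / A = 37.54 mm.
C = d / P = 37.54 / 44.8 = 0.84.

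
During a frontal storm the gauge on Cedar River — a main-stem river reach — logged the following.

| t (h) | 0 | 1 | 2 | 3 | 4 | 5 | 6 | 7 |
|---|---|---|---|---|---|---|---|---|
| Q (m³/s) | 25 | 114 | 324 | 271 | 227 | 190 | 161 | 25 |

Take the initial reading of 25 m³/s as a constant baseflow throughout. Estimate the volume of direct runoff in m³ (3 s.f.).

Direct-runoff ordinates (Q − Q_b): 0.0, 89.0, 299.0, 246.0, 202.0, 165.0, 136.0, 0.0 m³/s.
ΣQ_DR = 1137 m³/s.
With Δt = 1 h = 3600 s, V = ΣQ_DR · Δt = 1137 × 3600 = 4.09 × 10^6 m³.

V ≈ 4.09 × 10^6 m³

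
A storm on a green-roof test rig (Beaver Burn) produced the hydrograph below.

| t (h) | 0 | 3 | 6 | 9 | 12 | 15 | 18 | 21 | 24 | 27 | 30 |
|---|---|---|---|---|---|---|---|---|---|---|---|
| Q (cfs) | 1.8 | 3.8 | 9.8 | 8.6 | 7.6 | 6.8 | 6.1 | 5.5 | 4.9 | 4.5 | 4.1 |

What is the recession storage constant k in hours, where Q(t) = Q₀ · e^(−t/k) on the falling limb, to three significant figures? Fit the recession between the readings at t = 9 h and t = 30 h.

k ≈ 28.3 h

On the falling limb, Q drops from 8.6 to 4.1 cfs between t = 9 h and t = 30 h (Δt = 21 h).
k = −Δt / ln(Q₂/Q₁) = −21 / ln(4.1/8.6) = 28.3 h.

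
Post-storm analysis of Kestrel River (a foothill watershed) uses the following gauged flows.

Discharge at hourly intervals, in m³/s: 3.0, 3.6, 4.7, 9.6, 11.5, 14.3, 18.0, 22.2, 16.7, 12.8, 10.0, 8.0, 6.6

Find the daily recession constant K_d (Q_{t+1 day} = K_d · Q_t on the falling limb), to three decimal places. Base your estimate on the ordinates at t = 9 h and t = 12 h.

K_d ≈ 0.005

Between t = 9 h and t = 12 h the flow falls from 12.8 to 6.6 m³/s over 3×1 h = 3 h.
Per-interval ratio K = (6.6/12.8)^(1/3) = 0.8019; K_d = K^(24/1) = 0.005.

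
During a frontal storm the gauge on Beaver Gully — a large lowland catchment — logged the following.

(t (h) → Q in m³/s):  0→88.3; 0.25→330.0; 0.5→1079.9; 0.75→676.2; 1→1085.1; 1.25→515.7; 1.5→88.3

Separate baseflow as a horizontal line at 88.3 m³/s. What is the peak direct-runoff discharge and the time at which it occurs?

Q_p = 996.8 m³/s at t = 1 h

Subtracting baseflow gives direct-runoff ordinates: 0.0, 241.7, 991.6, 587.9, 996.8, 427.4, 0.0 m³/s.
The maximum is 996.8 m³/s, occurring at the reading for t = 1 h.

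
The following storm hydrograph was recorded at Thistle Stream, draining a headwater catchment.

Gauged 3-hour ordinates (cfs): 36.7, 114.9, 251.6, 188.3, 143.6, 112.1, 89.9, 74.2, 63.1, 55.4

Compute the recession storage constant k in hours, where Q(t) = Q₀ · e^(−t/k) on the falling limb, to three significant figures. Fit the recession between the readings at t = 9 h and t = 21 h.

k ≈ 12.9 h

On the falling limb, Q drops from 188.3 to 74.2 cfs between t = 9 h and t = 21 h (Δt = 12 h).
k = −Δt / ln(Q₂/Q₁) = −12 / ln(74.2/188.3) = 12.9 h.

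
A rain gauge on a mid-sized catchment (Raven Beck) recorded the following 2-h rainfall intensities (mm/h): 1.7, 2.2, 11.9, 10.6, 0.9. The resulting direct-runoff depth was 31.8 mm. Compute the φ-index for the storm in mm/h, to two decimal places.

Only the 2 blocks with intensity above φ contribute runoff: 11.9, 10.6 mm/h.
Σ(I−φ)·Δt = d  ⇒  (11.9+10.6 − 2φ)·2 = 31.8
φ = (22.50 − 31.8/2) / 2 = 3.30 mm/h.

φ ≈ 3.30 mm/h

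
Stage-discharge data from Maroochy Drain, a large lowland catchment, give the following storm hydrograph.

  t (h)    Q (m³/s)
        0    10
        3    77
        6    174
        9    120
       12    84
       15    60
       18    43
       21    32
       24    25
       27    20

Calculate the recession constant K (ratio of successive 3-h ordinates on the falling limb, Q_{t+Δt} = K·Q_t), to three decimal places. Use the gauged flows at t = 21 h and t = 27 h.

Using the recession-limb readings at t = 21 h and t = 27 h: Q falls from 32 to 20 m³/s over 2 intervals.
K = (Q₂/Q₁)^(1/2) = (20/32)^(1/2) = 0.791.

K ≈ 0.791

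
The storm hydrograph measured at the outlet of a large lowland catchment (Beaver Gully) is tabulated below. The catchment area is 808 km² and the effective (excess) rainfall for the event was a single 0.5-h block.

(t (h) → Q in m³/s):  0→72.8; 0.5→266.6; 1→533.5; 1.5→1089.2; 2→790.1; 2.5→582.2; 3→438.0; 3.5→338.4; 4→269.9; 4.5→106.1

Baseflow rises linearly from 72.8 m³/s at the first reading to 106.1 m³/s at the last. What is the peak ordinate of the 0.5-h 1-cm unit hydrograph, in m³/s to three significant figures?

U_p ≈ 1260 m³/s

Direct runoff: 0.00, 190.10, 453.30, 1005.30, 702.50, 490.90, 343.00, 239.70, 167.50, 0.00 m³/s; ΣQ_DR = 3592 m³/s, peak = 1005.30 m³/s.
Runoff depth d = ΣQ_DR·Δt / A = 3592 × 1800 / (808 km²) = 8.003 mm.
The 1-cm UH is the DRH scaled by (10 mm)/d, so U_p = 1005.30 × 10/8.003 = 1260 m³/s.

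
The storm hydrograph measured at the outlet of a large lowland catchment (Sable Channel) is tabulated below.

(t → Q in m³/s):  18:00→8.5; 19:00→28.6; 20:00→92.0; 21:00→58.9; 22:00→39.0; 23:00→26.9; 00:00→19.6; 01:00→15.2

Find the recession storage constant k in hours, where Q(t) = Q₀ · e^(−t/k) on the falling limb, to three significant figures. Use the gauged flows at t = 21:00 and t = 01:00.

On the falling limb, Q drops from 58.9 to 15.2 m³/s between t = 21:00 and t = 01:00 (Δt = 4 h).
k = −Δt / ln(Q₂/Q₁) = −4 / ln(15.2/58.9) = 2.95 h.

k ≈ 2.95 h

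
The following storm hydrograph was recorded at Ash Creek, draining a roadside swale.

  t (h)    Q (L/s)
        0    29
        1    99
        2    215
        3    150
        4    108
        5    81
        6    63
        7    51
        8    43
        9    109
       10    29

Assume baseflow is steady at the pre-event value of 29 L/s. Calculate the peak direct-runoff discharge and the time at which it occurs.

Q_p = 186.0 L/s at t = 2 h

Subtracting baseflow gives direct-runoff ordinates: 0.0, 70.0, 186.0, 121.0, 79.0, 52.0, 34.0, 22.0, 14.0, 80.0, 0.0 L/s.
The maximum is 186.0 L/s, occurring at the reading for t = 2 h.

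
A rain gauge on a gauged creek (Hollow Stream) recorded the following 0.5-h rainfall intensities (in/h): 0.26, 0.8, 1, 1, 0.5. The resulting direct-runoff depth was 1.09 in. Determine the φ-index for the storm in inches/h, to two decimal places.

Only the 4 blocks with intensity above φ contribute runoff: 0.8, 1, 1, 0.5 in/h.
Σ(I−φ)·Δt = d  ⇒  (0.8+1+1+0.5 − 4φ)·0.5 = 1.09
φ = (3.300 − 1.09/0.5) / 4 = 0.28 in/h.

φ ≈ 0.28 in/h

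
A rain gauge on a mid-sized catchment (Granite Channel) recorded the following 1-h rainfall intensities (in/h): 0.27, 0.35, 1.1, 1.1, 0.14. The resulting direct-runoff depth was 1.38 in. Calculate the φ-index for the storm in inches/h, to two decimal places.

Only the 2 blocks with intensity above φ contribute runoff: 1.1, 1.1 in/h.
Σ(I−φ)·Δt = d  ⇒  (1.1+1.1 − 2φ)·1 = 1.38
φ = (2.200 − 1.38/1) / 2 = 0.41 in/h.

φ ≈ 0.41 in/h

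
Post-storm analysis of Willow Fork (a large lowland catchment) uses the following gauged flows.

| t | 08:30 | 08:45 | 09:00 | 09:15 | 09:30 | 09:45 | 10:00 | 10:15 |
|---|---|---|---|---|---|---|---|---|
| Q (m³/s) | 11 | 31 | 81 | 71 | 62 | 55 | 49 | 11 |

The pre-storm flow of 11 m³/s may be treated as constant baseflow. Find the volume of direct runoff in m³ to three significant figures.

Direct-runoff ordinates (Q − Q_b): 0.0, 20.0, 70.0, 60.0, 51.0, 44.0, 38.0, 0.0 m³/s.
ΣQ_DR = 283.0 m³/s.
With Δt = 0.25 h = 900 s, V = ΣQ_DR · Δt = 283.0 × 900 = 2.55 × 10^5 m³.

V ≈ 2.55 × 10^5 m³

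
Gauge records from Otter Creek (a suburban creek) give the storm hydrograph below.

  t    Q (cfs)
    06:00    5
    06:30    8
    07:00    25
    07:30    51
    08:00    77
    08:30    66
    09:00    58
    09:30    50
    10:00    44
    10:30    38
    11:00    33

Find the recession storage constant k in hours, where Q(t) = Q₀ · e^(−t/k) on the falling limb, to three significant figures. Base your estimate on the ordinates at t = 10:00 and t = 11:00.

On the falling limb, Q drops from 44 to 33 cfs between t = 10:00 and t = 11:00 (Δt = 1 h).
k = −Δt / ln(Q₂/Q₁) = −1 / ln(33/44) = 3.48 h.

k ≈ 3.48 h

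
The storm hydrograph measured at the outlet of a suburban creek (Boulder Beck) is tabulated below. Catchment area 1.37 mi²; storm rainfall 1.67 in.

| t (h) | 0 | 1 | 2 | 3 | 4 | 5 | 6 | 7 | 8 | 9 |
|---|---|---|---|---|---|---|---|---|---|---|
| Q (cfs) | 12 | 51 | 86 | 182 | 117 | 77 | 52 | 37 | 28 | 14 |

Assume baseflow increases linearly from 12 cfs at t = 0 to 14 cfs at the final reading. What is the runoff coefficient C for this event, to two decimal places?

C ≈ 0.36

ΣQ_DR = 526.0 cfs; V = ΣQ_DR·Δt = 1.894 × 10^6 ft³.
Runoff depth d = V / A = 0.5949 in.
C = d / P = 0.5949 / 1.67 = 0.36.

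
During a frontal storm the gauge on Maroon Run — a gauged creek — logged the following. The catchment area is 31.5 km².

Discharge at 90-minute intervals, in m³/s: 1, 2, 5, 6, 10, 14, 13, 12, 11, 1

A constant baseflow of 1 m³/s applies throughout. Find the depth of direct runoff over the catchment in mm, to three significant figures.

Direct runoff: 0.0, 1.0, 4.0, 5.0, 9.0, 13.0, 12.0, 11.0, 10.0, 0.0 m³/s; ΣQ_DR = 65.00 m³/s.
V = ΣQ_DR · Δt = 65.00 × 5400 s = 3.510 × 10^5 m³.
Over A = 31.5 km², depth = V / A = 11.1 mm.

d ≈ 11.1 mm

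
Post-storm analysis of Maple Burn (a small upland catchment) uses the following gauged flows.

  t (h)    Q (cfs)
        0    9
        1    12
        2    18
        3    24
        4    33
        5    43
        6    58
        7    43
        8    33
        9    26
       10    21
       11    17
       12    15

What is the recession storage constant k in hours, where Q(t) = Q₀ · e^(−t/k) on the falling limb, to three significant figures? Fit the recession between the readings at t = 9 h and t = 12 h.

k ≈ 5.45 h

On the falling limb, Q drops from 26 to 15 cfs between t = 9 h and t = 12 h (Δt = 3 h).
k = −Δt / ln(Q₂/Q₁) = −3 / ln(15/26) = 5.45 h.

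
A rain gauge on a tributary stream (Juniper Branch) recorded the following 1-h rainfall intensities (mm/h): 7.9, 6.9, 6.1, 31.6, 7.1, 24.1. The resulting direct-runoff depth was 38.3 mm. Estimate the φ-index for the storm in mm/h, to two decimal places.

Only the 2 blocks with intensity above φ contribute runoff: 31.6, 24.1 mm/h.
Σ(I−φ)·Δt = d  ⇒  (31.6+24.1 − 2φ)·1 = 38.3
φ = (55.70 − 38.3/1) / 2 = 8.70 mm/h.

φ ≈ 8.70 mm/h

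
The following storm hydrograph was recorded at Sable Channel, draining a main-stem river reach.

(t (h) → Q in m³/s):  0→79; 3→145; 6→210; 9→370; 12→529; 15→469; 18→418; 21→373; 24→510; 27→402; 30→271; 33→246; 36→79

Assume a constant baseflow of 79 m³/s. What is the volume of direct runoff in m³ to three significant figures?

Direct-runoff ordinates (Q − Q_b): 0.0, 66.0, 131.0, 291.0, 450.0, 390.0, 339.0, 294.0, 431.0, 323.0, 192.0, 167.0, 0.0 m³/s.
ΣQ_DR = 3074 m³/s.
With Δt = 3 h = 10800 s, V = ΣQ_DR · Δt = 3074 × 10800 = 3.32 × 10^7 m³.

V ≈ 3.32 × 10^7 m³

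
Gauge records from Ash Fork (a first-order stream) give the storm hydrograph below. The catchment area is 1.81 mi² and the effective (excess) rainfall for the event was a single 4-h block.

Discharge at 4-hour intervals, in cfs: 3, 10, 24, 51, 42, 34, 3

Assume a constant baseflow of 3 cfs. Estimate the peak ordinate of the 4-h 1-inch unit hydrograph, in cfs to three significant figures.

U_p ≈ 96.0 cfs

Direct runoff: 0.0, 7.0, 21.0, 48.0, 39.0, 31.0, 0.0 cfs; ΣQ_DR = 146.0 cfs, peak = 48.0 cfs.
Runoff depth d = ΣQ_DR·Δt / A = 146.0 × 14400 / (1.81 mi²) = 0.5000 in.
The 1-inch UH is the DRH scaled by (1 in)/d, so U_p = 48.0 × 1/0.5000 = 96.0 cfs.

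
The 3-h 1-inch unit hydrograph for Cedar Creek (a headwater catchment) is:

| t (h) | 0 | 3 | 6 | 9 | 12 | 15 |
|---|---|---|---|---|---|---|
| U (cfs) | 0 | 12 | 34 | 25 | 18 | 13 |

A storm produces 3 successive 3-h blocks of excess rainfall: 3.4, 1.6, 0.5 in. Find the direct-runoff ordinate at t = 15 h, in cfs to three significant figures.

Q ≈ 85.5 cfs

By discrete convolution, Q_j = Σ (P_i / 1 in) · U_{j−i}.
At t = 15 h (j=5): Q = (3.4/1)·13 + (1.6/1)·18 + (0.5/1)·25 = 85.5 cfs.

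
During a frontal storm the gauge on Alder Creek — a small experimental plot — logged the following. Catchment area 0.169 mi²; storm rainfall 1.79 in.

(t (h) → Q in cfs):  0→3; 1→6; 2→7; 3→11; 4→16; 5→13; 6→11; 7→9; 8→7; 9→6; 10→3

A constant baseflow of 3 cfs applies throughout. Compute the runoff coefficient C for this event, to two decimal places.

C ≈ 0.30

ΣQ_DR = 59.00 cfs; V = ΣQ_DR·Δt = 2.124 × 10^5 ft³.
Runoff depth d = V / A = 0.5410 in.
C = d / P = 0.5410 / 1.79 = 0.30.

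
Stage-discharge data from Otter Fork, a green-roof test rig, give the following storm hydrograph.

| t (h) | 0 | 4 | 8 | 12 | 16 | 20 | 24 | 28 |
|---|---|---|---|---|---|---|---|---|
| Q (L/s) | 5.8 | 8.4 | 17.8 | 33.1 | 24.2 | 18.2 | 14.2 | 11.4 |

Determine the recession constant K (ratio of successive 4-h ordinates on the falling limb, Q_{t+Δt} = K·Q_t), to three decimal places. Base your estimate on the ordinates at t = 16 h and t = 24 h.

Using the recession-limb readings at t = 16 h and t = 24 h: Q falls from 24.2 to 14.2 L/s over 2 intervals.
K = (Q₂/Q₁)^(1/2) = (14.2/24.2)^(1/2) = 0.766.

K ≈ 0.766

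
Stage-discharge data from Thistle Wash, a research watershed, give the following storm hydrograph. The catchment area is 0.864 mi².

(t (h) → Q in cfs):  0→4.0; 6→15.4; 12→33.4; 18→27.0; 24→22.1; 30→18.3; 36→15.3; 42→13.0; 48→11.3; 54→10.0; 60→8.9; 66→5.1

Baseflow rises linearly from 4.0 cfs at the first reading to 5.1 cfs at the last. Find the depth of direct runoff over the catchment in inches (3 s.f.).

d ≈ 1.39 in

Direct runoff: 0.00, 11.30, 29.20, 22.70, 17.70, 13.80, 10.70, 8.30, 6.50, 5.10, 3.90, 0.00 cfs; ΣQ_DR = 129.2 cfs.
V = ΣQ_DR · Δt = 129.2 × 21600 s = 2.791 × 10^6 ft³.
Over A = 0.864 mi², depth = V / A = 1.39 in.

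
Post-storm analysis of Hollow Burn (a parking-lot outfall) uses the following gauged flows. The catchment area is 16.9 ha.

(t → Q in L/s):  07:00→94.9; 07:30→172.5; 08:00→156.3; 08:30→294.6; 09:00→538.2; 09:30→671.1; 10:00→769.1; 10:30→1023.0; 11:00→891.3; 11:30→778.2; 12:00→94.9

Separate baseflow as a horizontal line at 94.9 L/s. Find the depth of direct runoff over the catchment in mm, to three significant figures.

Direct runoff: 0.0, 77.6, 61.4, 199.7, 443.3, 576.2, 674.2, 928.1, 796.4, 683.3, 0.0 L/s; ΣQ_DR = 4440 L/s.
V = ΣQ_DR · Δt = 4440 × 1800 s = 7.992 × 10^6 L.
Over A = 16.9 ha, depth = V / A = 47.3 mm.

d ≈ 47.3 mm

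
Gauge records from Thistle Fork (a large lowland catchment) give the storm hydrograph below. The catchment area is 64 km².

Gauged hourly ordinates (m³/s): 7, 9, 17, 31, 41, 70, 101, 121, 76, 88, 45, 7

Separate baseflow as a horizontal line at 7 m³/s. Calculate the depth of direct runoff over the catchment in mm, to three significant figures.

d ≈ 29.8 mm

Direct runoff: 0.0, 2.0, 10.0, 24.0, 34.0, 63.0, 94.0, 114.0, 69.0, 81.0, 38.0, 0.0 m³/s; ΣQ_DR = 529.0 m³/s.
V = ΣQ_DR · Δt = 529.0 × 3600 s = 1.904 × 10^6 m³.
Over A = 64 km², depth = V / A = 29.8 mm.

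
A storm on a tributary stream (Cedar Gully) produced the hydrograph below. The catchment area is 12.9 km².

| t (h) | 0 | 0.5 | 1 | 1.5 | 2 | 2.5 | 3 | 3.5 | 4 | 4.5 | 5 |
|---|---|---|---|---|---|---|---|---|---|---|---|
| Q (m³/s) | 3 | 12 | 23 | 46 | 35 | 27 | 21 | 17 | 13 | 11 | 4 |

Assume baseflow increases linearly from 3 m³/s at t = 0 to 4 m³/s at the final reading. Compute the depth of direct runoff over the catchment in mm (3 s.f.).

d ≈ 24.2 mm

Direct runoff: 0.00, 8.90, 19.80, 42.70, 31.60, 23.50, 17.40, 13.30, 9.20, 7.10, 0.00 m³/s; ΣQ_DR = 173.5 m³/s.
V = ΣQ_DR · Δt = 173.5 × 1800 s = 3.123 × 10^5 m³.
Over A = 12.9 km², depth = V / A = 24.2 mm.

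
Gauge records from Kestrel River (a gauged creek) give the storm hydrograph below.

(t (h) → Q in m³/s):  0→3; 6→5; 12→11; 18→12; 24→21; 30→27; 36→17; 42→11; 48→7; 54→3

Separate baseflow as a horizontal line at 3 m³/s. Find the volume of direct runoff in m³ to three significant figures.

Direct-runoff ordinates (Q − Q_b): 0.0, 2.0, 8.0, 9.0, 18.0, 24.0, 14.0, 8.0, 4.0, 0.0 m³/s.
ΣQ_DR = 87.00 m³/s.
With Δt = 6 h = 21600 s, V = ΣQ_DR · Δt = 87.00 × 21600 = 1.88 × 10^6 m³.

V ≈ 1.88 × 10^6 m³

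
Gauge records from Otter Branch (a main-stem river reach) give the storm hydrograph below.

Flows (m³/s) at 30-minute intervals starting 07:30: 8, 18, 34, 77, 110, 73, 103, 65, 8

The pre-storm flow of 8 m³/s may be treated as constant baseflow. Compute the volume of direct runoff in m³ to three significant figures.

Direct-runoff ordinates (Q − Q_b): 0.0, 10.0, 26.0, 69.0, 102.0, 65.0, 95.0, 57.0, 0.0 m³/s.
ΣQ_DR = 424.0 m³/s.
With Δt = 0.5 h = 1800 s, V = ΣQ_DR · Δt = 424.0 × 1800 = 7.63 × 10^5 m³.

V ≈ 7.63 × 10^5 m³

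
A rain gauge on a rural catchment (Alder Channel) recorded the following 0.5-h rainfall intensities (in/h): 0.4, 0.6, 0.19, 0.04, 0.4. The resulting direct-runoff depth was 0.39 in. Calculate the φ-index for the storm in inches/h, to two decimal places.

Only the 3 blocks with intensity above φ contribute runoff: 0.4, 0.6, 0.4 in/h.
Σ(I−φ)·Δt = d  ⇒  (0.4+0.6+0.4 − 3φ)·0.5 = 0.39
φ = (1.400 − 0.39/0.5) / 3 = 0.21 in/h.

φ ≈ 0.21 in/h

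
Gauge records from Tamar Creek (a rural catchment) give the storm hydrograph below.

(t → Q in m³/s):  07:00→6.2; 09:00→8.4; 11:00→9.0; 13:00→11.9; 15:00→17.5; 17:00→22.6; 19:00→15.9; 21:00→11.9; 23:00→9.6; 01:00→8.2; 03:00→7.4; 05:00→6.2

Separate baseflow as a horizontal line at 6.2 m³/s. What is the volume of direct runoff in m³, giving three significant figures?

Direct-runoff ordinates (Q − Q_b): 0.0, 2.2, 2.8, 5.7, 11.3, 16.4, 9.7, 5.7, 3.4, 2.0, 1.2, 0.0 m³/s.
ΣQ_DR = 60.40 m³/s.
With Δt = 2 h = 7200 s, V = ΣQ_DR · Δt = 60.40 × 7200 = 4.35 × 10^5 m³.

V ≈ 4.35 × 10^5 m³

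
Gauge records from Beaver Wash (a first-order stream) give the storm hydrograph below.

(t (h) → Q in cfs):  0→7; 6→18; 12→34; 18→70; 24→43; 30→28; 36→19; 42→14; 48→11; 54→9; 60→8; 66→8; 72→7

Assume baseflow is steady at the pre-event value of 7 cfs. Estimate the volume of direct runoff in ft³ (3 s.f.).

V ≈ 4.00 × 10^6 ft³

Direct-runoff ordinates (Q − Q_b): 0.0, 11.0, 27.0, 63.0, 36.0, 21.0, 12.0, 7.0, 4.0, 2.0, 1.0, 1.0, 0.0 cfs.
ΣQ_DR = 185.0 cfs.
With Δt = 6 h = 21600 s, V = ΣQ_DR · Δt = 185.0 × 21600 = 4.00 × 10^6 ft³.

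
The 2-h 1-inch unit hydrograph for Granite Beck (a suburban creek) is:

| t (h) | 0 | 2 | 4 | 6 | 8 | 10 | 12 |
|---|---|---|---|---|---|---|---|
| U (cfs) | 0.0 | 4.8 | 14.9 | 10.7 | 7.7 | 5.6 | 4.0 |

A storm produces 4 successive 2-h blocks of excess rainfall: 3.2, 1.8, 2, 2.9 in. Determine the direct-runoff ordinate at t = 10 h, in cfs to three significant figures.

Q ≈ 96.4 cfs

By discrete convolution, Q_j = Σ (P_i / 1 in) · U_{j−i}.
At t = 10 h (j=5): Q = (3.2/1)·5.6 + (1.8/1)·7.7 + (2/1)·10.7 + (2.9/1)·14.9 = 96.4 cfs.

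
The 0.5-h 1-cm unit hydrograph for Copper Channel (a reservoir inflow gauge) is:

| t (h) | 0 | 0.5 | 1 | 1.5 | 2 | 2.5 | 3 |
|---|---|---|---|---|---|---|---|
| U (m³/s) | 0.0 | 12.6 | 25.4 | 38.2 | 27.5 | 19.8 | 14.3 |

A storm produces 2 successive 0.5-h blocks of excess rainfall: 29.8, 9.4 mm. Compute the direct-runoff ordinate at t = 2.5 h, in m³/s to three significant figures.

By discrete convolution, Q_j = Σ (P_i / 10 mm) · U_{j−i}.
At t = 2.5 h (j=5): Q = (29.8/10)·19.8 + (9.4/10)·27.5 = 84.9 m³/s.

Q ≈ 84.9 m³/s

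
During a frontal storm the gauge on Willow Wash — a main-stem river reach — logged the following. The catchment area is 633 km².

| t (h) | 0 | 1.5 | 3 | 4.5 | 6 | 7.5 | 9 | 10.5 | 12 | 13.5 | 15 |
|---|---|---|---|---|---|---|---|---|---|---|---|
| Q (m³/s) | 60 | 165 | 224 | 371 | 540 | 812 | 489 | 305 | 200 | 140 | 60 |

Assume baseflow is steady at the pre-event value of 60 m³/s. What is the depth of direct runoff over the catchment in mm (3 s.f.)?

d ≈ 23.1 mm

Direct runoff: 0.0, 105.0, 164.0, 311.0, 480.0, 752.0, 429.0, 245.0, 140.0, 80.0, 0.0 m³/s; ΣQ_DR = 2706 m³/s.
V = ΣQ_DR · Δt = 2706 × 5400 s = 1.461 × 10^7 m³.
Over A = 633 km², depth = V / A = 23.1 mm.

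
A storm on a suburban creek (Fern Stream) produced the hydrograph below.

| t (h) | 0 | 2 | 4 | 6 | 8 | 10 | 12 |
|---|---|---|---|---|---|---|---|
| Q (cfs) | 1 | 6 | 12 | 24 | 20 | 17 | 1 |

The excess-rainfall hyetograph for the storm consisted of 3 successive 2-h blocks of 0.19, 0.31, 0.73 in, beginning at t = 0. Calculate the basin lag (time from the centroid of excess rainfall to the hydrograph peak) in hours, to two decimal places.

t_L ≈ 2.12 h

Centroid of excess rainfall: t_c = Σ P_i·t̄_i / ΣP_i = 3.8780 h (block centres at 1, 3, 5 h).
Hydrograph peak occurs at t = 6 h, so basin lag t_L = 6 − 3.8780 = 2.12 h.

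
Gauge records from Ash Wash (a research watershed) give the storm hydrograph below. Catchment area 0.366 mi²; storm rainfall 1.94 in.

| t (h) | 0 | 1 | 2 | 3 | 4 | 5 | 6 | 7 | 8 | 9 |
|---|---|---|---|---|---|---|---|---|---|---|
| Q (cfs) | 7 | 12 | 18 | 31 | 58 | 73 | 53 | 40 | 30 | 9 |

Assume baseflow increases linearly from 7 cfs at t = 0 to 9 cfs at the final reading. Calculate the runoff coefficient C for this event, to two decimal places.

ΣQ_DR = 251.0 cfs; V = ΣQ_DR·Δt = 9.036 × 10^5 ft³.
Runoff depth d = V / A = 1.063 in.
C = d / P = 1.063 / 1.94 = 0.55.

C ≈ 0.55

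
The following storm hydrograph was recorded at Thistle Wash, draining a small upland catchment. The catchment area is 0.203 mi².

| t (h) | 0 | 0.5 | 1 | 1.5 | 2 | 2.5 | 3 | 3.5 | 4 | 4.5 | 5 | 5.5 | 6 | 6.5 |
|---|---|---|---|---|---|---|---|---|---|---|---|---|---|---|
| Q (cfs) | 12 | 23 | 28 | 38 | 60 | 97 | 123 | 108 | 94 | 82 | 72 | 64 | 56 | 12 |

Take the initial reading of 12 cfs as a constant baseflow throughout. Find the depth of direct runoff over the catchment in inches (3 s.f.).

Direct runoff: 0.0, 11.0, 16.0, 26.0, 48.0, 85.0, 111.0, 96.0, 82.0, 70.0, 60.0, 52.0, 44.0, 0.0 cfs; ΣQ_DR = 701.0 cfs.
V = ΣQ_DR · Δt = 701.0 × 1800 s = 1.262 × 10^6 ft³.
Over A = 0.203 mi², depth = V / A = 2.68 in.

d ≈ 2.68 in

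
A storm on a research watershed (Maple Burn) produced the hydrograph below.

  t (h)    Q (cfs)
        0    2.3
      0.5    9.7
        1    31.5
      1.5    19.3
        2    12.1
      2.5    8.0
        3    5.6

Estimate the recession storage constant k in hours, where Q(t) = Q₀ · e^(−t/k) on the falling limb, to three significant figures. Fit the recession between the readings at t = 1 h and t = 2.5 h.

k ≈ 1.09 h

On the falling limb, Q drops from 31.5 to 8.0 cfs between t = 1 h and t = 2.5 h (Δt = 1.5 h).
k = −Δt / ln(Q₂/Q₁) = −1.5 / ln(8.0/31.5) = 1.09 h.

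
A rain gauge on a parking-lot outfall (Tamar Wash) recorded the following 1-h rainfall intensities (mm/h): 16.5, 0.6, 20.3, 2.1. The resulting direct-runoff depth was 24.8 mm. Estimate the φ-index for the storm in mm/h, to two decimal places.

Only the 2 blocks with intensity above φ contribute runoff: 16.5, 20.3 mm/h.
Σ(I−φ)·Δt = d  ⇒  (16.5+20.3 − 2φ)·1 = 24.8
φ = (36.80 − 24.8/1) / 2 = 6.00 mm/h.

φ ≈ 6.00 mm/h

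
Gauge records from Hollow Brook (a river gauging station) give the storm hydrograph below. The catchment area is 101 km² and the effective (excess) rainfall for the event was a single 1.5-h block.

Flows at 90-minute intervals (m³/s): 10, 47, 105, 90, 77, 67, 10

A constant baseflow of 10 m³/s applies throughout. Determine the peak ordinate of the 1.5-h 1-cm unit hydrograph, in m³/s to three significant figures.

U_p ≈ 52.9 m³/s

Direct runoff: 0.0, 37.0, 95.0, 80.0, 67.0, 57.0, 0.0 m³/s; ΣQ_DR = 336.0 m³/s, peak = 95.0 m³/s.
Runoff depth d = ΣQ_DR·Δt / A = 336.0 × 5400 / (101 km²) = 17.96 mm.
The 1-cm UH is the DRH scaled by (10 mm)/d, so U_p = 95.0 × 10/17.96 = 52.9 m³/s.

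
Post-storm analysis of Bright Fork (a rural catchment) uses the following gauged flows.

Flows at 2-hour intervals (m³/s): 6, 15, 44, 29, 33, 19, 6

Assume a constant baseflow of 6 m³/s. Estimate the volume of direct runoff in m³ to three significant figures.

Direct-runoff ordinates (Q − Q_b): 0.0, 9.0, 38.0, 23.0, 27.0, 13.0, 0.0 m³/s.
ΣQ_DR = 110.0 m³/s.
With Δt = 2 h = 7200 s, V = ΣQ_DR · Δt = 110.0 × 7200 = 7.92 × 10^5 m³.

V ≈ 7.92 × 10^5 m³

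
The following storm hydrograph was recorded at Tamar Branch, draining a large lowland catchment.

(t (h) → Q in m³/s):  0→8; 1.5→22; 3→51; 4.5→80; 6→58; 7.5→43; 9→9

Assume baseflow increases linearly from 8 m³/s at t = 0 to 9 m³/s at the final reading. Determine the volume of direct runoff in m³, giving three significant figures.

Direct-runoff ordinates (Q − Q_b): 0.00, 13.83, 42.67, 71.50, 49.33, 34.17, 0.00 m³/s.
ΣQ_DR = 211.5 m³/s.
With Δt = 1.5 h = 5400 s, V = ΣQ_DR · Δt = 211.5 × 5400 = 1.14 × 10^6 m³.

V ≈ 1.14 × 10^6 m³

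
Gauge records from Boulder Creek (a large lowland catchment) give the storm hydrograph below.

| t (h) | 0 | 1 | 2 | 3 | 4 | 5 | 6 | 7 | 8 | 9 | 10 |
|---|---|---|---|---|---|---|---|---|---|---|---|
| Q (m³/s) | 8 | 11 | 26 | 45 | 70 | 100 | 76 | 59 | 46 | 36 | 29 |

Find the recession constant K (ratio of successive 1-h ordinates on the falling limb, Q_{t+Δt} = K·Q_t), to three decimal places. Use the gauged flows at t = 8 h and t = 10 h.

Using the recession-limb readings at t = 8 h and t = 10 h: Q falls from 46 to 29 m³/s over 2 intervals.
K = (Q₂/Q₁)^(1/2) = (29/46)^(1/2) = 0.794.

K ≈ 0.794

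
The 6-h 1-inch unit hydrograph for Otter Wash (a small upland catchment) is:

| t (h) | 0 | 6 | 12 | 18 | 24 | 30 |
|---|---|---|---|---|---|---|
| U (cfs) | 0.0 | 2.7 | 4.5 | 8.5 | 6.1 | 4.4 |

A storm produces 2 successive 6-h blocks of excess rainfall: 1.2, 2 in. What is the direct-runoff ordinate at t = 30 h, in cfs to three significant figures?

By discrete convolution, Q_j = Σ (P_i / 1 in) · U_{j−i}.
At t = 30 h (j=5): Q = (1.2/1)·4.4 + (2/1)·6.1 = 17.5 cfs.

Q ≈ 17.5 cfs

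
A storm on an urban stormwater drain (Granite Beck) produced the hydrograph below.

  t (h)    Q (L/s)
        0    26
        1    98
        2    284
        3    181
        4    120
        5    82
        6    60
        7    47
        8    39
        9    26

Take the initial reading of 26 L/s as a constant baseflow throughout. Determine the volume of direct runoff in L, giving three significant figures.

V ≈ 2.53 × 10^6 L

Direct-runoff ordinates (Q − Q_b): 0.0, 72.0, 258.0, 155.0, 94.0, 56.0, 34.0, 21.0, 13.0, 0.0 L/s.
ΣQ_DR = 703.0 L/s.
With Δt = 1 h = 3600 s, V = ΣQ_DR · Δt = 703.0 × 3600 = 2.53 × 10^6 L.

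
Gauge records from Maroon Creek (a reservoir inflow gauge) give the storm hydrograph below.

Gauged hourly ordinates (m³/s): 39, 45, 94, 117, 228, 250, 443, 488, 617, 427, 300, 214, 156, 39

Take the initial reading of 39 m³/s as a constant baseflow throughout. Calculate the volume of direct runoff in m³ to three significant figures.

V ≈ 1.05 × 10^7 m³

Direct-runoff ordinates (Q − Q_b): 0.0, 6.0, 55.0, 78.0, 189.0, 211.0, 404.0, 449.0, 578.0, 388.0, 261.0, 175.0, 117.0, 0.0 m³/s.
ΣQ_DR = 2911 m³/s.
With Δt = 1 h = 3600 s, V = ΣQ_DR · Δt = 2911 × 3600 = 1.05 × 10^7 m³.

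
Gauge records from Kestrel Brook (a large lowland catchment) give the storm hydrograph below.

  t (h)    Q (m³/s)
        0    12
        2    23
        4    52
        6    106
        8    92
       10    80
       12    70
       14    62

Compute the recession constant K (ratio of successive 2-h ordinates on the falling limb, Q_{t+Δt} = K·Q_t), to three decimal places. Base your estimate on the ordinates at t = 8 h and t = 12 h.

Using the recession-limb readings at t = 8 h and t = 12 h: Q falls from 92 to 70 m³/s over 2 intervals.
K = (Q₂/Q₁)^(1/2) = (70/92)^(1/2) = 0.872.

K ≈ 0.872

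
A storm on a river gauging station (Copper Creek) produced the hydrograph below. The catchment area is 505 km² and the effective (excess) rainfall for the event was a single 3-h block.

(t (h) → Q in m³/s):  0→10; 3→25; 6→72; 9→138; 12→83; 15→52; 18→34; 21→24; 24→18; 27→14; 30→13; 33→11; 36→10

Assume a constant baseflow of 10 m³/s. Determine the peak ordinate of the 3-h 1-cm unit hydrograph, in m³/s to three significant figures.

U_p ≈ 160 m³/s

Direct runoff: 0.0, 15.0, 62.0, 128.0, 73.0, 42.0, 24.0, 14.0, 8.0, 4.0, 3.0, 1.0, 0.0 m³/s; ΣQ_DR = 374.0 m³/s, peak = 128.0 m³/s.
Runoff depth d = ΣQ_DR·Δt / A = 374.0 × 10800 / (505 km²) = 7.998 mm.
The 1-cm UH is the DRH scaled by (10 mm)/d, so U_p = 128.0 × 10/7.998 = 160 m³/s.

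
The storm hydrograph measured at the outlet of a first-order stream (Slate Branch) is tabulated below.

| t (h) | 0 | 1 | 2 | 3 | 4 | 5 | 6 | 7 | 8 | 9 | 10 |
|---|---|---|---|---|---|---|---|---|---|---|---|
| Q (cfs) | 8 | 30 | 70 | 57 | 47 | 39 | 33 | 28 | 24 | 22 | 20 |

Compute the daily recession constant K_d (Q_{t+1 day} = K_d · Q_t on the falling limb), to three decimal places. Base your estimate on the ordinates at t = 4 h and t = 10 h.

Between t = 4 h and t = 10 h the flow falls from 47 to 20 cfs over 6×1 h = 6 h.
Per-interval ratio K = (20/47)^(1/6) = 0.8673; K_d = K^(24/1) = 0.033.

K_d ≈ 0.033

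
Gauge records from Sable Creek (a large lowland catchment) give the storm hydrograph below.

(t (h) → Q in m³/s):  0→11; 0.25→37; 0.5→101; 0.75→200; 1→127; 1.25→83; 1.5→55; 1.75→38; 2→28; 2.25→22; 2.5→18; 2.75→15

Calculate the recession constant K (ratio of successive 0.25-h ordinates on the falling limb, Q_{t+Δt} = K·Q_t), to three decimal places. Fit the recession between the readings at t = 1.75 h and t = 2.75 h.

Using the recession-limb readings at t = 1.75 h and t = 2.75 h: Q falls from 38 to 15 m³/s over 4 intervals.
K = (Q₂/Q₁)^(1/4) = (15/38)^(1/4) = 0.793.

K ≈ 0.793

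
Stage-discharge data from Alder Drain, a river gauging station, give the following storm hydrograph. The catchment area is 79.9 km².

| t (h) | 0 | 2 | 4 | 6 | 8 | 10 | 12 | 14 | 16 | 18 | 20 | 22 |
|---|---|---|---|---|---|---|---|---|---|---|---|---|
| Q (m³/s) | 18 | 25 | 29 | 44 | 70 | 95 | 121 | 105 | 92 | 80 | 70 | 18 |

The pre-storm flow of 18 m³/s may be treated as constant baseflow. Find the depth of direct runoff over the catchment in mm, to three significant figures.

Direct runoff: 0.0, 7.0, 11.0, 26.0, 52.0, 77.0, 103.0, 87.0, 74.0, 62.0, 52.0, 0.0 m³/s; ΣQ_DR = 551.0 m³/s.
V = ΣQ_DR · Δt = 551.0 × 7200 s = 3.967 × 10^6 m³.
Over A = 79.9 km², depth = V / A = 49.7 mm.

d ≈ 49.7 mm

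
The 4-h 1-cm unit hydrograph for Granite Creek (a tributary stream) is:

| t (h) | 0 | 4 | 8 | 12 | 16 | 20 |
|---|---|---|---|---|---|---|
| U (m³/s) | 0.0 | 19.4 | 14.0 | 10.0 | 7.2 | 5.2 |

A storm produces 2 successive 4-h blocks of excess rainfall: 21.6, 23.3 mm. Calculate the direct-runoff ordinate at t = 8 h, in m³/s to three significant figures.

Q ≈ 75.4 m³/s

By discrete convolution, Q_j = Σ (P_i / 10 mm) · U_{j−i}.
At t = 8 h (j=2): Q = (21.6/10)·14.0 + (23.3/10)·19.4 = 75.4 m³/s.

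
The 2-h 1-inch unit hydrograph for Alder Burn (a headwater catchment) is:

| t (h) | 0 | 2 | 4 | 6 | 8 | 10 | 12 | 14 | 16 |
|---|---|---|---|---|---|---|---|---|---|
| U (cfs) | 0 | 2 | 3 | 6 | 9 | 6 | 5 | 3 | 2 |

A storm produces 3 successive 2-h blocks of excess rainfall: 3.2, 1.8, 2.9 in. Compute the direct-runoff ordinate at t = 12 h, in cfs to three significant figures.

By discrete convolution, Q_j = Σ (P_i / 1 in) · U_{j−i}.
At t = 12 h (j=6): Q = (3.2/1)·5 + (1.8/1)·6 + (2.9/1)·9 = 52.9 cfs.

Q ≈ 52.9 cfs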